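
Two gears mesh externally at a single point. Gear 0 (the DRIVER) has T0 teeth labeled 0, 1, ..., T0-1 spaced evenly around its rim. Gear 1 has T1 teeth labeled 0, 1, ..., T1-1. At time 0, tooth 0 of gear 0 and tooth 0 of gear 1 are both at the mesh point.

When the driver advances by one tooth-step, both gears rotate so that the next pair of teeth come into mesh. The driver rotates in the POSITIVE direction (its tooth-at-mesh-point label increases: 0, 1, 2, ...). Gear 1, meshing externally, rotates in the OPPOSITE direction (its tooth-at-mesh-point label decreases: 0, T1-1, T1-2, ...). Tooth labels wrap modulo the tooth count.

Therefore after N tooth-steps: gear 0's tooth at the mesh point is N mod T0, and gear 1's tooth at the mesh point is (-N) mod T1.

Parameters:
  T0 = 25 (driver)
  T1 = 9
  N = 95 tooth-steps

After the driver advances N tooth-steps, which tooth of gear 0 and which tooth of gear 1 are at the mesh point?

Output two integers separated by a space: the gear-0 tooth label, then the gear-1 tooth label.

Answer: 20 4

Derivation:
Gear 0 (driver, T0=25): tooth at mesh = N mod T0
  95 = 3 * 25 + 20, so 95 mod 25 = 20
  gear 0 tooth = 20
Gear 1 (driven, T1=9): tooth at mesh = (-N) mod T1
  95 = 10 * 9 + 5, so 95 mod 9 = 5
  (-95) mod 9 = (-5) mod 9 = 9 - 5 = 4
Mesh after 95 steps: gear-0 tooth 20 meets gear-1 tooth 4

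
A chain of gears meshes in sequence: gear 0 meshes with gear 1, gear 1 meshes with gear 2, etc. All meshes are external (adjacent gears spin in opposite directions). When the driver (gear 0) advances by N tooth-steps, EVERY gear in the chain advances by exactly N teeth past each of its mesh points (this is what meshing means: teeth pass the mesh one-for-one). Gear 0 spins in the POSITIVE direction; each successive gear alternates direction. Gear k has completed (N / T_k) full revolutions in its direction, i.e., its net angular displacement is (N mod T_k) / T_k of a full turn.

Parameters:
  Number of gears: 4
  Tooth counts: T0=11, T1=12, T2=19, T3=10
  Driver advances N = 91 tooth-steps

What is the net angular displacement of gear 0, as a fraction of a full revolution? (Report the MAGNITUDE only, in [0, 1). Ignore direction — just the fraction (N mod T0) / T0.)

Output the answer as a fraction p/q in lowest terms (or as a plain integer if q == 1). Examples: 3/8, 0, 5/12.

Chain of 4 gears, tooth counts: [11, 12, 19, 10]
  gear 0: T0=11, direction=positive, advance = 91 mod 11 = 3 teeth = 3/11 turn
  gear 1: T1=12, direction=negative, advance = 91 mod 12 = 7 teeth = 7/12 turn
  gear 2: T2=19, direction=positive, advance = 91 mod 19 = 15 teeth = 15/19 turn
  gear 3: T3=10, direction=negative, advance = 91 mod 10 = 1 teeth = 1/10 turn
Gear 0: 91 mod 11 = 3
Fraction = 3 / 11 = 3/11 (gcd(3,11)=1) = 3/11

Answer: 3/11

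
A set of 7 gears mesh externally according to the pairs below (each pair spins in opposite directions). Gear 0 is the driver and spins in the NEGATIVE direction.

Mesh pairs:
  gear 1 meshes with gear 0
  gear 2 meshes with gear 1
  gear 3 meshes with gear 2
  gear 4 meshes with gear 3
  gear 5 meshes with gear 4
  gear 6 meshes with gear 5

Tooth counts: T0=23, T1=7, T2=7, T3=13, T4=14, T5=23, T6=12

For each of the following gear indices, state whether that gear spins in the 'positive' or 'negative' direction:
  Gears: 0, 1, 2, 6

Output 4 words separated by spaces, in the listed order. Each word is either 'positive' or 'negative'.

Answer: negative positive negative negative

Derivation:
Gear 0 (driver): negative (depth 0)
  gear 1: meshes with gear 0 -> depth 1 -> positive (opposite of gear 0)
  gear 2: meshes with gear 1 -> depth 2 -> negative (opposite of gear 1)
  gear 3: meshes with gear 2 -> depth 3 -> positive (opposite of gear 2)
  gear 4: meshes with gear 3 -> depth 4 -> negative (opposite of gear 3)
  gear 5: meshes with gear 4 -> depth 5 -> positive (opposite of gear 4)
  gear 6: meshes with gear 5 -> depth 6 -> negative (opposite of gear 5)
Queried indices 0, 1, 2, 6 -> negative, positive, negative, negative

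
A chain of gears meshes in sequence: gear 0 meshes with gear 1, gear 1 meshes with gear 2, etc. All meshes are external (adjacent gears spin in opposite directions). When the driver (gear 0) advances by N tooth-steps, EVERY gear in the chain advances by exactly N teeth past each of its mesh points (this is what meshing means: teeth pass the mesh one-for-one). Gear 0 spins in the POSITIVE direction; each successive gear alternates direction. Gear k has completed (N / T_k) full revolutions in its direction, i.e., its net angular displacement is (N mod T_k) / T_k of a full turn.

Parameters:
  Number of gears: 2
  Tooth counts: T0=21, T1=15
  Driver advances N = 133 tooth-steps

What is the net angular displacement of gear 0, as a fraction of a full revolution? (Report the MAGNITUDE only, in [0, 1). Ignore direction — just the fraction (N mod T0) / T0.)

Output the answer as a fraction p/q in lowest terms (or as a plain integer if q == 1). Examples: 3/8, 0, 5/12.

Answer: 1/3

Derivation:
Chain of 2 gears, tooth counts: [21, 15]
  gear 0: T0=21, direction=positive, advance = 133 mod 21 = 7 teeth = 7/21 turn
  gear 1: T1=15, direction=negative, advance = 133 mod 15 = 13 teeth = 13/15 turn
Gear 0: 133 mod 21 = 7
Fraction = 7 / 21 = 1/3 (gcd(7,21)=7) = 1/3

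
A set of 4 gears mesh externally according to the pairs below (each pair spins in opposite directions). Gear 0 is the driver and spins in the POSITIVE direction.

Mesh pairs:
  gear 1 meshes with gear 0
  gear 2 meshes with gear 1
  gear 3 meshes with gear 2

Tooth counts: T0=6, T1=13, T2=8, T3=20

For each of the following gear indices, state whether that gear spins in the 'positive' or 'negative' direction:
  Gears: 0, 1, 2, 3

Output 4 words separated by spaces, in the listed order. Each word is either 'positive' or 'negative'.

Answer: positive negative positive negative

Derivation:
Gear 0 (driver): positive (depth 0)
  gear 1: meshes with gear 0 -> depth 1 -> negative (opposite of gear 0)
  gear 2: meshes with gear 1 -> depth 2 -> positive (opposite of gear 1)
  gear 3: meshes with gear 2 -> depth 3 -> negative (opposite of gear 2)
Queried indices 0, 1, 2, 3 -> positive, negative, positive, negative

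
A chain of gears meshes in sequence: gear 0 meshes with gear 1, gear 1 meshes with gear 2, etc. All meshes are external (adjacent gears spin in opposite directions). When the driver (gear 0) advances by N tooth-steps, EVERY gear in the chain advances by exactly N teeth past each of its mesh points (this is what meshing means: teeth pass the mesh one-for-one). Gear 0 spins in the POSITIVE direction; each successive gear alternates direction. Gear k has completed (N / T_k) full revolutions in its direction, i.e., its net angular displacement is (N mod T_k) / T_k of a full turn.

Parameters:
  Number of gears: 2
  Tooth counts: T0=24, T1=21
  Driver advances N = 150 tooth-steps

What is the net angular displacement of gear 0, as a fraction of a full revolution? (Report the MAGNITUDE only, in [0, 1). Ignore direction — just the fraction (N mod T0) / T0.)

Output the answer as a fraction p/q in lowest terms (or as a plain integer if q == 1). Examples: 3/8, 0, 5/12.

Answer: 1/4

Derivation:
Chain of 2 gears, tooth counts: [24, 21]
  gear 0: T0=24, direction=positive, advance = 150 mod 24 = 6 teeth = 6/24 turn
  gear 1: T1=21, direction=negative, advance = 150 mod 21 = 3 teeth = 3/21 turn
Gear 0: 150 mod 24 = 6
Fraction = 6 / 24 = 1/4 (gcd(6,24)=6) = 1/4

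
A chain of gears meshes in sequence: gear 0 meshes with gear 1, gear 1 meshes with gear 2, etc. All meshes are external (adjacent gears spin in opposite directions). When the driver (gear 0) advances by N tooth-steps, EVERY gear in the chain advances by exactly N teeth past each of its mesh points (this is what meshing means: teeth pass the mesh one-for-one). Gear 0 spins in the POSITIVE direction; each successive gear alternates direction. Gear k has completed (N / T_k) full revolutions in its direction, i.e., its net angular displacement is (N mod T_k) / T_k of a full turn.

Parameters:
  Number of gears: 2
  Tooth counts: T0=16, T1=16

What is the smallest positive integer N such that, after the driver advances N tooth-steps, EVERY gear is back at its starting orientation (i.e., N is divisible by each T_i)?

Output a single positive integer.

Gear k returns to start when N is a multiple of T_k.
All gears at start simultaneously when N is a common multiple of [16, 16]; the smallest such N is lcm(16, 16).
Start: lcm = T0 = 16
Fold in T1=16: gcd(16, 16) = 16; lcm(16, 16) = 16 * 16 / 16 = 256 / 16 = 16
Full cycle length = 16

Answer: 16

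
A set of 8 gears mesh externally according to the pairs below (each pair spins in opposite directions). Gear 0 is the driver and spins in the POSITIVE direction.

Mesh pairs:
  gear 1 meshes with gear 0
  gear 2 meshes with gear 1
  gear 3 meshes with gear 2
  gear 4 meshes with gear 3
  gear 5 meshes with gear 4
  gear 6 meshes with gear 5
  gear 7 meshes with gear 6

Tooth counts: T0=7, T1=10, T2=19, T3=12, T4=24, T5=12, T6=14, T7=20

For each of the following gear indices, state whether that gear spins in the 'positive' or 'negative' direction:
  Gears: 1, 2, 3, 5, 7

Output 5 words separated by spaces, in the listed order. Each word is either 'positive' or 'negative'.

Gear 0 (driver): positive (depth 0)
  gear 1: meshes with gear 0 -> depth 1 -> negative (opposite of gear 0)
  gear 2: meshes with gear 1 -> depth 2 -> positive (opposite of gear 1)
  gear 3: meshes with gear 2 -> depth 3 -> negative (opposite of gear 2)
  gear 4: meshes with gear 3 -> depth 4 -> positive (opposite of gear 3)
  gear 5: meshes with gear 4 -> depth 5 -> negative (opposite of gear 4)
  gear 6: meshes with gear 5 -> depth 6 -> positive (opposite of gear 5)
  gear 7: meshes with gear 6 -> depth 7 -> negative (opposite of gear 6)
Queried indices 1, 2, 3, 5, 7 -> negative, positive, negative, negative, negative

Answer: negative positive negative negative negative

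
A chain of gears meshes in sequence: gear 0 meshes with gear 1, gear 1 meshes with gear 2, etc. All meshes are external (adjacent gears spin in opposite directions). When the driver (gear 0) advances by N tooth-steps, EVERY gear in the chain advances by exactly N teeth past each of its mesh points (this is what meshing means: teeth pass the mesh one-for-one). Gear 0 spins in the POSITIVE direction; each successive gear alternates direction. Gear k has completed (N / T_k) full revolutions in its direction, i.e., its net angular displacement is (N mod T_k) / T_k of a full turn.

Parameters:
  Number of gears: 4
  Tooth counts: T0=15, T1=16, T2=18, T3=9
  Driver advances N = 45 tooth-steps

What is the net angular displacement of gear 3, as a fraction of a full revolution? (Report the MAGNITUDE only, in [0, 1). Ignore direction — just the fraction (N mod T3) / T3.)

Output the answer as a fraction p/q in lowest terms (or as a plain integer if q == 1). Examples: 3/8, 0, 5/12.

Chain of 4 gears, tooth counts: [15, 16, 18, 9]
  gear 0: T0=15, direction=positive, advance = 45 mod 15 = 0 teeth = 0/15 turn
  gear 1: T1=16, direction=negative, advance = 45 mod 16 = 13 teeth = 13/16 turn
  gear 2: T2=18, direction=positive, advance = 45 mod 18 = 9 teeth = 9/18 turn
  gear 3: T3=9, direction=negative, advance = 45 mod 9 = 0 teeth = 0/9 turn
Gear 3: 45 mod 9 = 0
Fraction = 0 / 9 = 0/1 (gcd(0,9)=9) = 0

Answer: 0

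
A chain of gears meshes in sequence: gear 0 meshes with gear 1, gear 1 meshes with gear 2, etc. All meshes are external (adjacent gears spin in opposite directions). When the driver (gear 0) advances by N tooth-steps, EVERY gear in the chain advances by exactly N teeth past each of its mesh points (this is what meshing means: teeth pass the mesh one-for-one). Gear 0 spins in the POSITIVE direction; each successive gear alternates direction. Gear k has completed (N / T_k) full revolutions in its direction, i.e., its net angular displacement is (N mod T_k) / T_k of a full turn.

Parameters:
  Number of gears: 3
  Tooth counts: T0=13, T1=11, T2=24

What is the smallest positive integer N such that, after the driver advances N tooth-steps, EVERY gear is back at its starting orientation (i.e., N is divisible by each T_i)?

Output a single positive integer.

Answer: 3432

Derivation:
Gear k returns to start when N is a multiple of T_k.
All gears at start simultaneously when N is a common multiple of [13, 11, 24]; the smallest such N is lcm(13, 11, 24).
Start: lcm = T0 = 13
Fold in T1=11: gcd(13, 11) = 1; lcm(13, 11) = 13 * 11 / 1 = 143 / 1 = 143
Fold in T2=24: gcd(143, 24) = 1; lcm(143, 24) = 143 * 24 / 1 = 3432 / 1 = 3432
Full cycle length = 3432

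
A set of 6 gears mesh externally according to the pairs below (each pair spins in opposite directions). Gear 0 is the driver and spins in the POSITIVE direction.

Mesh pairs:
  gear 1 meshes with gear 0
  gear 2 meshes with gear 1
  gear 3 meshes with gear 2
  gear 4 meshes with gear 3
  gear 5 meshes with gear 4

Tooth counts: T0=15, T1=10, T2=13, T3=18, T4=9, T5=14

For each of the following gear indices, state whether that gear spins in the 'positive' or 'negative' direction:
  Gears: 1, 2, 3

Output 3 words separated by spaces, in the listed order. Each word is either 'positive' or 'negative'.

Answer: negative positive negative

Derivation:
Gear 0 (driver): positive (depth 0)
  gear 1: meshes with gear 0 -> depth 1 -> negative (opposite of gear 0)
  gear 2: meshes with gear 1 -> depth 2 -> positive (opposite of gear 1)
  gear 3: meshes with gear 2 -> depth 3 -> negative (opposite of gear 2)
  gear 4: meshes with gear 3 -> depth 4 -> positive (opposite of gear 3)
  gear 5: meshes with gear 4 -> depth 5 -> negative (opposite of gear 4)
Queried indices 1, 2, 3 -> negative, positive, negative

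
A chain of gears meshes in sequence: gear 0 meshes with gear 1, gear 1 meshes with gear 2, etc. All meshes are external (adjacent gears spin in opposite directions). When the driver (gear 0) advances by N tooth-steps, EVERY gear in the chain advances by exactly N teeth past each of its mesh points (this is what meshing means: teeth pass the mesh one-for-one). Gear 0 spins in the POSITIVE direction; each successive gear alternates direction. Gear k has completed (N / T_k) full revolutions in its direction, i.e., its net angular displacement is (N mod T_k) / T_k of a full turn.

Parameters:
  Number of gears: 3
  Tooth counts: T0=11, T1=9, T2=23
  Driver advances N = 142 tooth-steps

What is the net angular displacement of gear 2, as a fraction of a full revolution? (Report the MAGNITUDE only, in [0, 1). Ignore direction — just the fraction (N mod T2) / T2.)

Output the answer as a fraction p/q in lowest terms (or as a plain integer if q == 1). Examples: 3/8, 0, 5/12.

Answer: 4/23

Derivation:
Chain of 3 gears, tooth counts: [11, 9, 23]
  gear 0: T0=11, direction=positive, advance = 142 mod 11 = 10 teeth = 10/11 turn
  gear 1: T1=9, direction=negative, advance = 142 mod 9 = 7 teeth = 7/9 turn
  gear 2: T2=23, direction=positive, advance = 142 mod 23 = 4 teeth = 4/23 turn
Gear 2: 142 mod 23 = 4
Fraction = 4 / 23 = 4/23 (gcd(4,23)=1) = 4/23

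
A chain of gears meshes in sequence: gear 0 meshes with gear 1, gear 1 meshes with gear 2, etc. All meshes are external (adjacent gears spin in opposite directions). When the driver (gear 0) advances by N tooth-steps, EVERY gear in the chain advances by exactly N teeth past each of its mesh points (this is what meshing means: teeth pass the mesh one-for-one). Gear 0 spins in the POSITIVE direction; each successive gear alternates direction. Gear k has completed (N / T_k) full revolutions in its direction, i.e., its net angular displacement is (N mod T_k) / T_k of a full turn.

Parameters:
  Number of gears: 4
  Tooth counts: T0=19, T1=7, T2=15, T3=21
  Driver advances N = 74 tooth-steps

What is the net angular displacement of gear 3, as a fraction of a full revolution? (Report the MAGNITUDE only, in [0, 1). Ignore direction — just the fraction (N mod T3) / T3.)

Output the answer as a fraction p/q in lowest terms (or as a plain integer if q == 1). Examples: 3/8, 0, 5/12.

Answer: 11/21

Derivation:
Chain of 4 gears, tooth counts: [19, 7, 15, 21]
  gear 0: T0=19, direction=positive, advance = 74 mod 19 = 17 teeth = 17/19 turn
  gear 1: T1=7, direction=negative, advance = 74 mod 7 = 4 teeth = 4/7 turn
  gear 2: T2=15, direction=positive, advance = 74 mod 15 = 14 teeth = 14/15 turn
  gear 3: T3=21, direction=negative, advance = 74 mod 21 = 11 teeth = 11/21 turn
Gear 3: 74 mod 21 = 11
Fraction = 11 / 21 = 11/21 (gcd(11,21)=1) = 11/21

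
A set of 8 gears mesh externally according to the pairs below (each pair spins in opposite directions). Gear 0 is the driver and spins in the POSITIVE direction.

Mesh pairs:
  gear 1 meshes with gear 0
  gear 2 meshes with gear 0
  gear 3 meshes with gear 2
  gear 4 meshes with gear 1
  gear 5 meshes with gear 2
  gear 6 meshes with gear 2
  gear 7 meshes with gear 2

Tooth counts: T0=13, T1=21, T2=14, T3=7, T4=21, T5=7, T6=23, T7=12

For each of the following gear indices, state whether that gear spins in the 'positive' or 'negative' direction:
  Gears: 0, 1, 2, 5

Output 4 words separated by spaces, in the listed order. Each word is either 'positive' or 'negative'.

Gear 0 (driver): positive (depth 0)
  gear 1: meshes with gear 0 -> depth 1 -> negative (opposite of gear 0)
  gear 2: meshes with gear 0 -> depth 1 -> negative (opposite of gear 0)
  gear 3: meshes with gear 2 -> depth 2 -> positive (opposite of gear 2)
  gear 4: meshes with gear 1 -> depth 2 -> positive (opposite of gear 1)
  gear 5: meshes with gear 2 -> depth 2 -> positive (opposite of gear 2)
  gear 6: meshes with gear 2 -> depth 2 -> positive (opposite of gear 2)
  gear 7: meshes with gear 2 -> depth 2 -> positive (opposite of gear 2)
Queried indices 0, 1, 2, 5 -> positive, negative, negative, positive

Answer: positive negative negative positive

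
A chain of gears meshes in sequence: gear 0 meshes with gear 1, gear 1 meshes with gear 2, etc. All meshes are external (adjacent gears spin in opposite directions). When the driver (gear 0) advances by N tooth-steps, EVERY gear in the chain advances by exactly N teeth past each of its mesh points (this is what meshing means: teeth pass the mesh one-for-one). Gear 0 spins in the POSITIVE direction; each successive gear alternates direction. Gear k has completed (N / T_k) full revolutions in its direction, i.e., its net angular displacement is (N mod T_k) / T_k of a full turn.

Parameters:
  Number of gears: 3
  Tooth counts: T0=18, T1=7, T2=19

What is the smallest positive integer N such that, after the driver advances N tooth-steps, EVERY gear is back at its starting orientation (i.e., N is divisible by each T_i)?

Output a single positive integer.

Gear k returns to start when N is a multiple of T_k.
All gears at start simultaneously when N is a common multiple of [18, 7, 19]; the smallest such N is lcm(18, 7, 19).
Start: lcm = T0 = 18
Fold in T1=7: gcd(18, 7) = 1; lcm(18, 7) = 18 * 7 / 1 = 126 / 1 = 126
Fold in T2=19: gcd(126, 19) = 1; lcm(126, 19) = 126 * 19 / 1 = 2394 / 1 = 2394
Full cycle length = 2394

Answer: 2394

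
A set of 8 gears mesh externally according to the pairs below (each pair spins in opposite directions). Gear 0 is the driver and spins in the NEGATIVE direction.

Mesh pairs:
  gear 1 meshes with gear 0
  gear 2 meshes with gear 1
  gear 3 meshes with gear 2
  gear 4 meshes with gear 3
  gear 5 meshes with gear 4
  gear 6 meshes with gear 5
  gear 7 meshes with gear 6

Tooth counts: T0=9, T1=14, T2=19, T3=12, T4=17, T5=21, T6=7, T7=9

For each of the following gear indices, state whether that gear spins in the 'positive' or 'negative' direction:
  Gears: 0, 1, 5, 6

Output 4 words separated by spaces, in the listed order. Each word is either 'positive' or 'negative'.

Answer: negative positive positive negative

Derivation:
Gear 0 (driver): negative (depth 0)
  gear 1: meshes with gear 0 -> depth 1 -> positive (opposite of gear 0)
  gear 2: meshes with gear 1 -> depth 2 -> negative (opposite of gear 1)
  gear 3: meshes with gear 2 -> depth 3 -> positive (opposite of gear 2)
  gear 4: meshes with gear 3 -> depth 4 -> negative (opposite of gear 3)
  gear 5: meshes with gear 4 -> depth 5 -> positive (opposite of gear 4)
  gear 6: meshes with gear 5 -> depth 6 -> negative (opposite of gear 5)
  gear 7: meshes with gear 6 -> depth 7 -> positive (opposite of gear 6)
Queried indices 0, 1, 5, 6 -> negative, positive, positive, negative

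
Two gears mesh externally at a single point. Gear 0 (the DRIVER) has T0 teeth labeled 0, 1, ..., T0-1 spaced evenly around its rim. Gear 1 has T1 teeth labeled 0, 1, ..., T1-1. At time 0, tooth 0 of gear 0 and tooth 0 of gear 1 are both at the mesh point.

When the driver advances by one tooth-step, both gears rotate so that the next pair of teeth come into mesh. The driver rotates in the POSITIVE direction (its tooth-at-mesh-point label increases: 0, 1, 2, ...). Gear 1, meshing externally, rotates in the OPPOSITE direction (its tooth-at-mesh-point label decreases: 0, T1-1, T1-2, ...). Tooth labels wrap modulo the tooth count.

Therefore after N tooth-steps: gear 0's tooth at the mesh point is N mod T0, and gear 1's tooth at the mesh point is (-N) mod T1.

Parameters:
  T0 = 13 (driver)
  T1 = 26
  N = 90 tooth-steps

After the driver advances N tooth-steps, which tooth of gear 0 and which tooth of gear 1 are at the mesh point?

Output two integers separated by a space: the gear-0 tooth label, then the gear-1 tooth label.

Gear 0 (driver, T0=13): tooth at mesh = N mod T0
  90 = 6 * 13 + 12, so 90 mod 13 = 12
  gear 0 tooth = 12
Gear 1 (driven, T1=26): tooth at mesh = (-N) mod T1
  90 = 3 * 26 + 12, so 90 mod 26 = 12
  (-90) mod 26 = (-12) mod 26 = 26 - 12 = 14
Mesh after 90 steps: gear-0 tooth 12 meets gear-1 tooth 14

Answer: 12 14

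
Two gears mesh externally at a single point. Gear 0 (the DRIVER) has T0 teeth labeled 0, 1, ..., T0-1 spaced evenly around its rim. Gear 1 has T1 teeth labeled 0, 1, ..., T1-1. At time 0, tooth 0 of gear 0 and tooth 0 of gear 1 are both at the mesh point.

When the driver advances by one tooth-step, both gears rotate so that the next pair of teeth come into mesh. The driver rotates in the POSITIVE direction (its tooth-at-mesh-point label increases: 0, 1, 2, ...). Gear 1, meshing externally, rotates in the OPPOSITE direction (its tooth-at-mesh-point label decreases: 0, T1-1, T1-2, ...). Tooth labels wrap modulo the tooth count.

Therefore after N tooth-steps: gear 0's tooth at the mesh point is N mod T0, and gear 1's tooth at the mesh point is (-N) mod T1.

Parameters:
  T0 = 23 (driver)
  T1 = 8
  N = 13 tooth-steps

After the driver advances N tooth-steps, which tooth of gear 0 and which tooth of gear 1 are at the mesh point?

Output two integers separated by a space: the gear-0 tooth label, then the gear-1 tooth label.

Answer: 13 3

Derivation:
Gear 0 (driver, T0=23): tooth at mesh = N mod T0
  13 = 0 * 23 + 13, so 13 mod 23 = 13
  gear 0 tooth = 13
Gear 1 (driven, T1=8): tooth at mesh = (-N) mod T1
  13 = 1 * 8 + 5, so 13 mod 8 = 5
  (-13) mod 8 = (-5) mod 8 = 8 - 5 = 3
Mesh after 13 steps: gear-0 tooth 13 meets gear-1 tooth 3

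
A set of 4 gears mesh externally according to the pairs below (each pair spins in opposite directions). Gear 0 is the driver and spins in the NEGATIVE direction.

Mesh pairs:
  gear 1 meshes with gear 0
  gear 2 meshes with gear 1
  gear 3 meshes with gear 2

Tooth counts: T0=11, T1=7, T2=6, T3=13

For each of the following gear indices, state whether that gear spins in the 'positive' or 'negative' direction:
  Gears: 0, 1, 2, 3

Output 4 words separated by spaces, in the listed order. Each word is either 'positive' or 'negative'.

Gear 0 (driver): negative (depth 0)
  gear 1: meshes with gear 0 -> depth 1 -> positive (opposite of gear 0)
  gear 2: meshes with gear 1 -> depth 2 -> negative (opposite of gear 1)
  gear 3: meshes with gear 2 -> depth 3 -> positive (opposite of gear 2)
Queried indices 0, 1, 2, 3 -> negative, positive, negative, positive

Answer: negative positive negative positive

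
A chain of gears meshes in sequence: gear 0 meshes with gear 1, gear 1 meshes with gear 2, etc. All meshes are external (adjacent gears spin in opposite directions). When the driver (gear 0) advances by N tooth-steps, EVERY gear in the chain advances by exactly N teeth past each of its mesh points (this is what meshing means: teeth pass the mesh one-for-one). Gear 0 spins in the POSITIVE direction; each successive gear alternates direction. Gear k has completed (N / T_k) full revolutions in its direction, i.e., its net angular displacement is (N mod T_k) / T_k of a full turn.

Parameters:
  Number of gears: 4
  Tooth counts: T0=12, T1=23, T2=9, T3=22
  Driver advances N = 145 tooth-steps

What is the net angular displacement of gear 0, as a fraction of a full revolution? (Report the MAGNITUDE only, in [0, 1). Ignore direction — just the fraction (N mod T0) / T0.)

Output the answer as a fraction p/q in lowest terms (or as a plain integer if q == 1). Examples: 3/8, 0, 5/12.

Answer: 1/12

Derivation:
Chain of 4 gears, tooth counts: [12, 23, 9, 22]
  gear 0: T0=12, direction=positive, advance = 145 mod 12 = 1 teeth = 1/12 turn
  gear 1: T1=23, direction=negative, advance = 145 mod 23 = 7 teeth = 7/23 turn
  gear 2: T2=9, direction=positive, advance = 145 mod 9 = 1 teeth = 1/9 turn
  gear 3: T3=22, direction=negative, advance = 145 mod 22 = 13 teeth = 13/22 turn
Gear 0: 145 mod 12 = 1
Fraction = 1 / 12 = 1/12 (gcd(1,12)=1) = 1/12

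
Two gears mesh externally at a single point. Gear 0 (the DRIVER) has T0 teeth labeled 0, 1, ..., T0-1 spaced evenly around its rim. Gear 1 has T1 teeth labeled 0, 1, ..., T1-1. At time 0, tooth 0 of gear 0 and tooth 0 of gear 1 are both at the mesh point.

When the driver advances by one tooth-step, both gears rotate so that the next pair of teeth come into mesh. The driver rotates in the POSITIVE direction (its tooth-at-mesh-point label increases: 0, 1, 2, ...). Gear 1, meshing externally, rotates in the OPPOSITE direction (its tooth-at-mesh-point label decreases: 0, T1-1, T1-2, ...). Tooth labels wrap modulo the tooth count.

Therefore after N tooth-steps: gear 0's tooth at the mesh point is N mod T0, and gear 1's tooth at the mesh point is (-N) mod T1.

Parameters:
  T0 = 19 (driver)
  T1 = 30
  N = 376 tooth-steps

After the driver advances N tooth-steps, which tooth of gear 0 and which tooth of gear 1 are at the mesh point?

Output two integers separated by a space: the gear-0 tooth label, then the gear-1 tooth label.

Answer: 15 14

Derivation:
Gear 0 (driver, T0=19): tooth at mesh = N mod T0
  376 = 19 * 19 + 15, so 376 mod 19 = 15
  gear 0 tooth = 15
Gear 1 (driven, T1=30): tooth at mesh = (-N) mod T1
  376 = 12 * 30 + 16, so 376 mod 30 = 16
  (-376) mod 30 = (-16) mod 30 = 30 - 16 = 14
Mesh after 376 steps: gear-0 tooth 15 meets gear-1 tooth 14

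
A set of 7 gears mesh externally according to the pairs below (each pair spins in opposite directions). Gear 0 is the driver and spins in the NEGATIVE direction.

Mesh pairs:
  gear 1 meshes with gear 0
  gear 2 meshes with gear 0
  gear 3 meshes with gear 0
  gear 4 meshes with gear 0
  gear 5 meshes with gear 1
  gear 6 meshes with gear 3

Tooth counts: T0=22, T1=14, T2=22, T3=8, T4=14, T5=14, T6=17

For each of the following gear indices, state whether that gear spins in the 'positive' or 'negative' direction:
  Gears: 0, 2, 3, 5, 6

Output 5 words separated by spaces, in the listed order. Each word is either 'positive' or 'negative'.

Answer: negative positive positive negative negative

Derivation:
Gear 0 (driver): negative (depth 0)
  gear 1: meshes with gear 0 -> depth 1 -> positive (opposite of gear 0)
  gear 2: meshes with gear 0 -> depth 1 -> positive (opposite of gear 0)
  gear 3: meshes with gear 0 -> depth 1 -> positive (opposite of gear 0)
  gear 4: meshes with gear 0 -> depth 1 -> positive (opposite of gear 0)
  gear 5: meshes with gear 1 -> depth 2 -> negative (opposite of gear 1)
  gear 6: meshes with gear 3 -> depth 2 -> negative (opposite of gear 3)
Queried indices 0, 2, 3, 5, 6 -> negative, positive, positive, negative, negative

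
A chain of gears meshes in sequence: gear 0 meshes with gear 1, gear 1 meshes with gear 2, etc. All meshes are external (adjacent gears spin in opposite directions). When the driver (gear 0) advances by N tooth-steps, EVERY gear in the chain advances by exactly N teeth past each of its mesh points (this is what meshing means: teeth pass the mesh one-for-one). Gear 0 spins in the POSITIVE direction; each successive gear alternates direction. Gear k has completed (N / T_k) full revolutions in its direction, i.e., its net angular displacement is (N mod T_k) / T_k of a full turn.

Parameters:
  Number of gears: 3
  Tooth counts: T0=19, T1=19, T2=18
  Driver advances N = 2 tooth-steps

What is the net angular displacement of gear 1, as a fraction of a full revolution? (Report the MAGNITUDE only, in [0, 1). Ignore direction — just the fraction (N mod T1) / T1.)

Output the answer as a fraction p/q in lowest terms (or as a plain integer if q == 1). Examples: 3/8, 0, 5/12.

Chain of 3 gears, tooth counts: [19, 19, 18]
  gear 0: T0=19, direction=positive, advance = 2 mod 19 = 2 teeth = 2/19 turn
  gear 1: T1=19, direction=negative, advance = 2 mod 19 = 2 teeth = 2/19 turn
  gear 2: T2=18, direction=positive, advance = 2 mod 18 = 2 teeth = 2/18 turn
Gear 1: 2 mod 19 = 2
Fraction = 2 / 19 = 2/19 (gcd(2,19)=1) = 2/19

Answer: 2/19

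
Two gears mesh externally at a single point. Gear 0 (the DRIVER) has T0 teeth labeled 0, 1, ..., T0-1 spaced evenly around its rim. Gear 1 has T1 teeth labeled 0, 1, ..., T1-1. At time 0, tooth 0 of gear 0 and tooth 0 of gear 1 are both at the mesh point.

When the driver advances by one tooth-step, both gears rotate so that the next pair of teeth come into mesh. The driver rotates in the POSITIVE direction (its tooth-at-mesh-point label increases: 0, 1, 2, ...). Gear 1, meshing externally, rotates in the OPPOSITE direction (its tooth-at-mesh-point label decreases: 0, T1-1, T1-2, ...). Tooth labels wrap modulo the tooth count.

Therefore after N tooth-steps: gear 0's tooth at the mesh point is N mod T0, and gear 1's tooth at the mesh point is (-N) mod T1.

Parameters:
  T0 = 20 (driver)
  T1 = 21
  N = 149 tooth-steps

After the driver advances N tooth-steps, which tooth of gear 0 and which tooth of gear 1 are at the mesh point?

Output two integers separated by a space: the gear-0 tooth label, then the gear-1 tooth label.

Gear 0 (driver, T0=20): tooth at mesh = N mod T0
  149 = 7 * 20 + 9, so 149 mod 20 = 9
  gear 0 tooth = 9
Gear 1 (driven, T1=21): tooth at mesh = (-N) mod T1
  149 = 7 * 21 + 2, so 149 mod 21 = 2
  (-149) mod 21 = (-2) mod 21 = 21 - 2 = 19
Mesh after 149 steps: gear-0 tooth 9 meets gear-1 tooth 19

Answer: 9 19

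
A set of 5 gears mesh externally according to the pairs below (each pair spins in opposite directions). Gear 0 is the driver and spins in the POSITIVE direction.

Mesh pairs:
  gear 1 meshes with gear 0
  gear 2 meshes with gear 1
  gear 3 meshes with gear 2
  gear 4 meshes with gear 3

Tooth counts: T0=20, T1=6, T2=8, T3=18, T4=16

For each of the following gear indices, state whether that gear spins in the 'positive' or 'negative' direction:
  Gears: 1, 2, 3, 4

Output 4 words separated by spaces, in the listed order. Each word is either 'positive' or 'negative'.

Answer: negative positive negative positive

Derivation:
Gear 0 (driver): positive (depth 0)
  gear 1: meshes with gear 0 -> depth 1 -> negative (opposite of gear 0)
  gear 2: meshes with gear 1 -> depth 2 -> positive (opposite of gear 1)
  gear 3: meshes with gear 2 -> depth 3 -> negative (opposite of gear 2)
  gear 4: meshes with gear 3 -> depth 4 -> positive (opposite of gear 3)
Queried indices 1, 2, 3, 4 -> negative, positive, negative, positive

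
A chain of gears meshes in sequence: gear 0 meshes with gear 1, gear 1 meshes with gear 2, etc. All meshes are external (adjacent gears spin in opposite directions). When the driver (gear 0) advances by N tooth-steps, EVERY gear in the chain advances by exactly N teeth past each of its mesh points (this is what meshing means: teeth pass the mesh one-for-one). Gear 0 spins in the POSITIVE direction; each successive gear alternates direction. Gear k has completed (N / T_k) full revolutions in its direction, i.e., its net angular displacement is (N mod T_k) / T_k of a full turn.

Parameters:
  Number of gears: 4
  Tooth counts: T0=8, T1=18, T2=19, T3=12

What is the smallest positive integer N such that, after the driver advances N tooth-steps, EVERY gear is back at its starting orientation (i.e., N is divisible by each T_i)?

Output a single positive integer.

Answer: 1368

Derivation:
Gear k returns to start when N is a multiple of T_k.
All gears at start simultaneously when N is a common multiple of [8, 18, 19, 12]; the smallest such N is lcm(8, 18, 19, 12).
Start: lcm = T0 = 8
Fold in T1=18: gcd(8, 18) = 2; lcm(8, 18) = 8 * 18 / 2 = 144 / 2 = 72
Fold in T2=19: gcd(72, 19) = 1; lcm(72, 19) = 72 * 19 / 1 = 1368 / 1 = 1368
Fold in T3=12: gcd(1368, 12) = 12; lcm(1368, 12) = 1368 * 12 / 12 = 16416 / 12 = 1368
Full cycle length = 1368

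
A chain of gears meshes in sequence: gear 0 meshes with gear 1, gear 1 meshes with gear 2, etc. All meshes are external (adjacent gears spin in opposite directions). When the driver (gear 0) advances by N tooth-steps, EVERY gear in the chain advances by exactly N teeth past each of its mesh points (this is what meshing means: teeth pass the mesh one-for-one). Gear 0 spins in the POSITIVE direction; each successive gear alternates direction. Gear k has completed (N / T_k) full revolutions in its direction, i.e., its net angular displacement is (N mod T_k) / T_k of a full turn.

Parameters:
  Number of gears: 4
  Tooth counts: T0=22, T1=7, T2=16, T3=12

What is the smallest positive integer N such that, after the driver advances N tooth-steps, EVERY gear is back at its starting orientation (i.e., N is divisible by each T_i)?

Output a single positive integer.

Gear k returns to start when N is a multiple of T_k.
All gears at start simultaneously when N is a common multiple of [22, 7, 16, 12]; the smallest such N is lcm(22, 7, 16, 12).
Start: lcm = T0 = 22
Fold in T1=7: gcd(22, 7) = 1; lcm(22, 7) = 22 * 7 / 1 = 154 / 1 = 154
Fold in T2=16: gcd(154, 16) = 2; lcm(154, 16) = 154 * 16 / 2 = 2464 / 2 = 1232
Fold in T3=12: gcd(1232, 12) = 4; lcm(1232, 12) = 1232 * 12 / 4 = 14784 / 4 = 3696
Full cycle length = 3696

Answer: 3696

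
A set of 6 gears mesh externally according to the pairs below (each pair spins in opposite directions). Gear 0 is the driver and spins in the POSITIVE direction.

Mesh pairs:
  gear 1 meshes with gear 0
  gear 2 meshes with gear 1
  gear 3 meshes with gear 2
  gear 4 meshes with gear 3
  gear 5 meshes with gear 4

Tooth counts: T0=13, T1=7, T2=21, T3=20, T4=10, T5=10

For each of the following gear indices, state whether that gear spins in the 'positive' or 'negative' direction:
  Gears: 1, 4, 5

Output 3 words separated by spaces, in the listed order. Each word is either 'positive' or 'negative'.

Answer: negative positive negative

Derivation:
Gear 0 (driver): positive (depth 0)
  gear 1: meshes with gear 0 -> depth 1 -> negative (opposite of gear 0)
  gear 2: meshes with gear 1 -> depth 2 -> positive (opposite of gear 1)
  gear 3: meshes with gear 2 -> depth 3 -> negative (opposite of gear 2)
  gear 4: meshes with gear 3 -> depth 4 -> positive (opposite of gear 3)
  gear 5: meshes with gear 4 -> depth 5 -> negative (opposite of gear 4)
Queried indices 1, 4, 5 -> negative, positive, negative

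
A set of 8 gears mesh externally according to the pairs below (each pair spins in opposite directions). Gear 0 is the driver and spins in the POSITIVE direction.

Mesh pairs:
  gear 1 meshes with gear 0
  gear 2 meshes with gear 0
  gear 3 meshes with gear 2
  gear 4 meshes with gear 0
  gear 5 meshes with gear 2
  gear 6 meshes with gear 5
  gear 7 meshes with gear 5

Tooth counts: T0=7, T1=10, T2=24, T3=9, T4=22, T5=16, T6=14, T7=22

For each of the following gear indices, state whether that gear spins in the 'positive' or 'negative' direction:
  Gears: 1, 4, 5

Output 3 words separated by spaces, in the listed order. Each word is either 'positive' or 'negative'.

Answer: negative negative positive

Derivation:
Gear 0 (driver): positive (depth 0)
  gear 1: meshes with gear 0 -> depth 1 -> negative (opposite of gear 0)
  gear 2: meshes with gear 0 -> depth 1 -> negative (opposite of gear 0)
  gear 3: meshes with gear 2 -> depth 2 -> positive (opposite of gear 2)
  gear 4: meshes with gear 0 -> depth 1 -> negative (opposite of gear 0)
  gear 5: meshes with gear 2 -> depth 2 -> positive (opposite of gear 2)
  gear 6: meshes with gear 5 -> depth 3 -> negative (opposite of gear 5)
  gear 7: meshes with gear 5 -> depth 3 -> negative (opposite of gear 5)
Queried indices 1, 4, 5 -> negative, negative, positive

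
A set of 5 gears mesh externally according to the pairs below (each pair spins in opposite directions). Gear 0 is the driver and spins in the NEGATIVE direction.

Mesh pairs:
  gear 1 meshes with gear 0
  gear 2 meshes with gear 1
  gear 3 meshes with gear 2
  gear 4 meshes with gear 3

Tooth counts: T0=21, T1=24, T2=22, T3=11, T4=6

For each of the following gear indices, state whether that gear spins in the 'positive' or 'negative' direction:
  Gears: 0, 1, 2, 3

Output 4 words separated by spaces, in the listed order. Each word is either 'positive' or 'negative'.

Gear 0 (driver): negative (depth 0)
  gear 1: meshes with gear 0 -> depth 1 -> positive (opposite of gear 0)
  gear 2: meshes with gear 1 -> depth 2 -> negative (opposite of gear 1)
  gear 3: meshes with gear 2 -> depth 3 -> positive (opposite of gear 2)
  gear 4: meshes with gear 3 -> depth 4 -> negative (opposite of gear 3)
Queried indices 0, 1, 2, 3 -> negative, positive, negative, positive

Answer: negative positive negative positive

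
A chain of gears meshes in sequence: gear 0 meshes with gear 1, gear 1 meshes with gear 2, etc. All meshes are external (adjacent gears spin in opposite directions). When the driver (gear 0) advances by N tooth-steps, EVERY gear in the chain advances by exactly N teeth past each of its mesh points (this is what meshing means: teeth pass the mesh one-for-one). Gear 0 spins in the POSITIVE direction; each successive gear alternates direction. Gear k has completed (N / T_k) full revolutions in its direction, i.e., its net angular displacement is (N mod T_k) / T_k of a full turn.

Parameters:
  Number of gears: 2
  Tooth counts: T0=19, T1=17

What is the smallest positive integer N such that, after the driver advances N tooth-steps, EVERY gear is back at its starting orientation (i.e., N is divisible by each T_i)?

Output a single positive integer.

Gear k returns to start when N is a multiple of T_k.
All gears at start simultaneously when N is a common multiple of [19, 17]; the smallest such N is lcm(19, 17).
Start: lcm = T0 = 19
Fold in T1=17: gcd(19, 17) = 1; lcm(19, 17) = 19 * 17 / 1 = 323 / 1 = 323
Full cycle length = 323

Answer: 323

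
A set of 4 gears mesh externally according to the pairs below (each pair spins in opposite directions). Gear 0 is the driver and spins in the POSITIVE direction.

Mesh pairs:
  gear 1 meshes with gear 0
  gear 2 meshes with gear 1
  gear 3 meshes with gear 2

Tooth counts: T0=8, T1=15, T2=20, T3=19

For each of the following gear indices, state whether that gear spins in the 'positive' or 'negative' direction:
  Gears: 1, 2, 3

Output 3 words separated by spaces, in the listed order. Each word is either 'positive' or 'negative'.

Gear 0 (driver): positive (depth 0)
  gear 1: meshes with gear 0 -> depth 1 -> negative (opposite of gear 0)
  gear 2: meshes with gear 1 -> depth 2 -> positive (opposite of gear 1)
  gear 3: meshes with gear 2 -> depth 3 -> negative (opposite of gear 2)
Queried indices 1, 2, 3 -> negative, positive, negative

Answer: negative positive negative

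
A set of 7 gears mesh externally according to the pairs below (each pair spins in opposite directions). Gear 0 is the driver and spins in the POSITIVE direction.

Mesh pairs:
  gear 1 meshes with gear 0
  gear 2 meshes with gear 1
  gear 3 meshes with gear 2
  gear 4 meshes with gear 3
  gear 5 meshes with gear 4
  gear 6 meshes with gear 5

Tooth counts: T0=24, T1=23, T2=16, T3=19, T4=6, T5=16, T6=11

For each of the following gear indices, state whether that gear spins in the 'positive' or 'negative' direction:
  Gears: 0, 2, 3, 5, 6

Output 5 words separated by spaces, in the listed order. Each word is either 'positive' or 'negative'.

Answer: positive positive negative negative positive

Derivation:
Gear 0 (driver): positive (depth 0)
  gear 1: meshes with gear 0 -> depth 1 -> negative (opposite of gear 0)
  gear 2: meshes with gear 1 -> depth 2 -> positive (opposite of gear 1)
  gear 3: meshes with gear 2 -> depth 3 -> negative (opposite of gear 2)
  gear 4: meshes with gear 3 -> depth 4 -> positive (opposite of gear 3)
  gear 5: meshes with gear 4 -> depth 5 -> negative (opposite of gear 4)
  gear 6: meshes with gear 5 -> depth 6 -> positive (opposite of gear 5)
Queried indices 0, 2, 3, 5, 6 -> positive, positive, negative, negative, positive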